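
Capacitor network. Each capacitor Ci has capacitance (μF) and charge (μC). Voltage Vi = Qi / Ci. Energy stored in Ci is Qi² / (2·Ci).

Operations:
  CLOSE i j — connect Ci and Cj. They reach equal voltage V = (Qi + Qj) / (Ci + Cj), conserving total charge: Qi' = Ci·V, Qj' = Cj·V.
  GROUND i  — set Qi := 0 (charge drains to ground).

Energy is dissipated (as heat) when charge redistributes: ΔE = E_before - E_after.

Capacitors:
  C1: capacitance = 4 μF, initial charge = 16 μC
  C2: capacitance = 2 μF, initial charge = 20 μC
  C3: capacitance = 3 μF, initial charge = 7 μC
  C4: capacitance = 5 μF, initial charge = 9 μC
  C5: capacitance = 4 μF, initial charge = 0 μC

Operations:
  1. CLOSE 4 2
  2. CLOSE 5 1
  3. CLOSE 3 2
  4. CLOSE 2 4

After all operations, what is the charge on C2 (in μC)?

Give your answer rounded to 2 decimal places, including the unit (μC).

Answer: 7.67 μC

Derivation:
Initial: C1(4μF, Q=16μC, V=4.00V), C2(2μF, Q=20μC, V=10.00V), C3(3μF, Q=7μC, V=2.33V), C4(5μF, Q=9μC, V=1.80V), C5(4μF, Q=0μC, V=0.00V)
Op 1: CLOSE 4-2: Q_total=29.00, C_total=7.00, V=4.14; Q4=20.71, Q2=8.29; dissipated=48.029
Op 2: CLOSE 5-1: Q_total=16.00, C_total=8.00, V=2.00; Q5=8.00, Q1=8.00; dissipated=16.000
Op 3: CLOSE 3-2: Q_total=15.29, C_total=5.00, V=3.06; Q3=9.17, Q2=6.11; dissipated=1.965
Op 4: CLOSE 2-4: Q_total=26.83, C_total=7.00, V=3.83; Q2=7.67, Q4=19.16; dissipated=0.842
Final charges: Q1=8.00, Q2=7.67, Q3=9.17, Q4=19.16, Q5=8.00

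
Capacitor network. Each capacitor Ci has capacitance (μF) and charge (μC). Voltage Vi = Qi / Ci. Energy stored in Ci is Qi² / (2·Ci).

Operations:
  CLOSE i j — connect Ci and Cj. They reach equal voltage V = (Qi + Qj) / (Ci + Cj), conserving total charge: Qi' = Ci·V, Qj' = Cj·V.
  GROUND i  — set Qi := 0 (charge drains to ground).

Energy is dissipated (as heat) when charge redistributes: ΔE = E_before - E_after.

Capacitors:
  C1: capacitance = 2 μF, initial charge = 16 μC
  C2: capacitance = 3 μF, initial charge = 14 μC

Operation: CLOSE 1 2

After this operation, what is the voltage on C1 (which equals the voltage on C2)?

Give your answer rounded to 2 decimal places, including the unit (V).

Answer: 6.00 V

Derivation:
Initial: C1(2μF, Q=16μC, V=8.00V), C2(3μF, Q=14μC, V=4.67V)
Op 1: CLOSE 1-2: Q_total=30.00, C_total=5.00, V=6.00; Q1=12.00, Q2=18.00; dissipated=6.667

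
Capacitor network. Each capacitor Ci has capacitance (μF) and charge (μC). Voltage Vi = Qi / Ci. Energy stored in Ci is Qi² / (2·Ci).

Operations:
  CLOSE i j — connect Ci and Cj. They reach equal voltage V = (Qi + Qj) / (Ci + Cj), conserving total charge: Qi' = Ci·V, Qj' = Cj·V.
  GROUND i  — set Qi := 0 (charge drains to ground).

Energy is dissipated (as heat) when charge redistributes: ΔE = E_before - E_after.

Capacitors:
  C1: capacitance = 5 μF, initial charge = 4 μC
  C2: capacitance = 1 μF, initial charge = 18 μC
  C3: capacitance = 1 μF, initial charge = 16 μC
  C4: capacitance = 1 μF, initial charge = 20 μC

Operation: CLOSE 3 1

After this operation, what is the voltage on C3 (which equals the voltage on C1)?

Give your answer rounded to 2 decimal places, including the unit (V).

Initial: C1(5μF, Q=4μC, V=0.80V), C2(1μF, Q=18μC, V=18.00V), C3(1μF, Q=16μC, V=16.00V), C4(1μF, Q=20μC, V=20.00V)
Op 1: CLOSE 3-1: Q_total=20.00, C_total=6.00, V=3.33; Q3=3.33, Q1=16.67; dissipated=96.267

Answer: 3.33 V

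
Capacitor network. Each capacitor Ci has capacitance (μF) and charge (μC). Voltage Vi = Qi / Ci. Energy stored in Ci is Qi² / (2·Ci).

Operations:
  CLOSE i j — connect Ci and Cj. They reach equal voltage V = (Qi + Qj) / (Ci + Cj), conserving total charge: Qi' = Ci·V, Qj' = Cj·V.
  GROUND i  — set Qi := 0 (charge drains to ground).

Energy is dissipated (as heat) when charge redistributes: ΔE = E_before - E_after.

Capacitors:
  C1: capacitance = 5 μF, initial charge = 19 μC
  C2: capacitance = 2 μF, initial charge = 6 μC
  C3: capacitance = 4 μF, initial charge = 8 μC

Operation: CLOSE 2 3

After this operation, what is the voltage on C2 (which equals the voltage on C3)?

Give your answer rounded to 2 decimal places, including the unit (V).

Initial: C1(5μF, Q=19μC, V=3.80V), C2(2μF, Q=6μC, V=3.00V), C3(4μF, Q=8μC, V=2.00V)
Op 1: CLOSE 2-3: Q_total=14.00, C_total=6.00, V=2.33; Q2=4.67, Q3=9.33; dissipated=0.667

Answer: 2.33 V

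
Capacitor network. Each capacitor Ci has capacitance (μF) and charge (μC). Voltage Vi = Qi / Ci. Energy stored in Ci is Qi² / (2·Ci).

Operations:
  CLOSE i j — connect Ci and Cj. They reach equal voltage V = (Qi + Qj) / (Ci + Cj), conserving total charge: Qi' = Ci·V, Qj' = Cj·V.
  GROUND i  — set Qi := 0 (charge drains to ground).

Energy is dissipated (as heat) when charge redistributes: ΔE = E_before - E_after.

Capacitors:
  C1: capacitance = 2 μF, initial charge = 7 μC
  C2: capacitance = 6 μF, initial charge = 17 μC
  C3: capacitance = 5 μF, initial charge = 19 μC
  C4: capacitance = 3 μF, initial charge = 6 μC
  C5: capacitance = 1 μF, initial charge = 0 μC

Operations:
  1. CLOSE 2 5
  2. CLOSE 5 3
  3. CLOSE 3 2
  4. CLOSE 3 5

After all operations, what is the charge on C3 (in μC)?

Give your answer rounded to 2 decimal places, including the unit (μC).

Answer: 15.26 μC

Derivation:
Initial: C1(2μF, Q=7μC, V=3.50V), C2(6μF, Q=17μC, V=2.83V), C3(5μF, Q=19μC, V=3.80V), C4(3μF, Q=6μC, V=2.00V), C5(1μF, Q=0μC, V=0.00V)
Op 1: CLOSE 2-5: Q_total=17.00, C_total=7.00, V=2.43; Q2=14.57, Q5=2.43; dissipated=3.440
Op 2: CLOSE 5-3: Q_total=21.43, C_total=6.00, V=3.57; Q5=3.57, Q3=17.86; dissipated=0.784
Op 3: CLOSE 3-2: Q_total=32.43, C_total=11.00, V=2.95; Q3=14.74, Q2=17.69; dissipated=1.781
Op 4: CLOSE 3-5: Q_total=18.31, C_total=6.00, V=3.05; Q3=15.26, Q5=3.05; dissipated=0.162
Final charges: Q1=7.00, Q2=17.69, Q3=15.26, Q4=6.00, Q5=3.05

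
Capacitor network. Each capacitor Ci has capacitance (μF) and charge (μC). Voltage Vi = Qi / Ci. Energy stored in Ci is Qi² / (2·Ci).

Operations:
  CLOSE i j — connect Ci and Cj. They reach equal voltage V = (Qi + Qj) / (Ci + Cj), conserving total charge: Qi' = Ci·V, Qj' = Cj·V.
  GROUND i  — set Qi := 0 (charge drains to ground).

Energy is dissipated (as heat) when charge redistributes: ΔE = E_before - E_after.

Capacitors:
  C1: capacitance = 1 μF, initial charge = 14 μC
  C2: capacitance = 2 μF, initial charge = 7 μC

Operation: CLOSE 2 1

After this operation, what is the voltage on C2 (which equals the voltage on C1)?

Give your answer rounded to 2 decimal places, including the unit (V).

Initial: C1(1μF, Q=14μC, V=14.00V), C2(2μF, Q=7μC, V=3.50V)
Op 1: CLOSE 2-1: Q_total=21.00, C_total=3.00, V=7.00; Q2=14.00, Q1=7.00; dissipated=36.750

Answer: 7.00 V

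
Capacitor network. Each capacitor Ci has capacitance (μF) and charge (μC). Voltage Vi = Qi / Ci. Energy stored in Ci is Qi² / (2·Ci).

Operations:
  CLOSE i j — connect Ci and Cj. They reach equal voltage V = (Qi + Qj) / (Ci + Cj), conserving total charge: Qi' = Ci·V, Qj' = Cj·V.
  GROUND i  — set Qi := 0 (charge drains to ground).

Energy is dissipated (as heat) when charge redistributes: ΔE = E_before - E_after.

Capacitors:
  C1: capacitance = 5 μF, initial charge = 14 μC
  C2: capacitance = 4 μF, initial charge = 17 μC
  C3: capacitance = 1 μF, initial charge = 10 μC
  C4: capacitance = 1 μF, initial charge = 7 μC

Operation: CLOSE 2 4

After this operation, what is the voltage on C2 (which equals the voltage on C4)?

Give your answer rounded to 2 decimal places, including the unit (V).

Initial: C1(5μF, Q=14μC, V=2.80V), C2(4μF, Q=17μC, V=4.25V), C3(1μF, Q=10μC, V=10.00V), C4(1μF, Q=7μC, V=7.00V)
Op 1: CLOSE 2-4: Q_total=24.00, C_total=5.00, V=4.80; Q2=19.20, Q4=4.80; dissipated=3.025

Answer: 4.80 V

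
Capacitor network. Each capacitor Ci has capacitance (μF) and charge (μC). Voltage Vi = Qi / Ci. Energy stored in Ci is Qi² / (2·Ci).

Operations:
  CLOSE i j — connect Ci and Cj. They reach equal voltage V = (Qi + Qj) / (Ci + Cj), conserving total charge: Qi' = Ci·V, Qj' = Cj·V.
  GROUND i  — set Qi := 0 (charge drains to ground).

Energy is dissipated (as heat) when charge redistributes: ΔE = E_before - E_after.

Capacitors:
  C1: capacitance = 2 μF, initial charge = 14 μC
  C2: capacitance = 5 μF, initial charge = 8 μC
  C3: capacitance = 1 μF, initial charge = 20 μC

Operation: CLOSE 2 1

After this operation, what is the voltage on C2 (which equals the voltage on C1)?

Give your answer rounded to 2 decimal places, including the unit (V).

Answer: 3.14 V

Derivation:
Initial: C1(2μF, Q=14μC, V=7.00V), C2(5μF, Q=8μC, V=1.60V), C3(1μF, Q=20μC, V=20.00V)
Op 1: CLOSE 2-1: Q_total=22.00, C_total=7.00, V=3.14; Q2=15.71, Q1=6.29; dissipated=20.829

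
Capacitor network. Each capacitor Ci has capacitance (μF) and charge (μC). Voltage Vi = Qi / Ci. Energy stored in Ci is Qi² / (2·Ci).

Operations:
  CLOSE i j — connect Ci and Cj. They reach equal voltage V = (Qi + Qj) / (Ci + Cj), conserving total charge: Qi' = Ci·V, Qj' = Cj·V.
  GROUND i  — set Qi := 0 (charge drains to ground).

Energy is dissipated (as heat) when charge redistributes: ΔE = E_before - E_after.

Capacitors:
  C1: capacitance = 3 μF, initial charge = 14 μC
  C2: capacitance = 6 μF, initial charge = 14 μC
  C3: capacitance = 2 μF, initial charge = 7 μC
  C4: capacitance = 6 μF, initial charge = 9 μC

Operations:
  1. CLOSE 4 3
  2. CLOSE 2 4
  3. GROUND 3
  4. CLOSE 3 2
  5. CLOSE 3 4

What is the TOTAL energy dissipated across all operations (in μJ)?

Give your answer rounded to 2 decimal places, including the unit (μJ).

Answer: 10.91 μJ

Derivation:
Initial: C1(3μF, Q=14μC, V=4.67V), C2(6μF, Q=14μC, V=2.33V), C3(2μF, Q=7μC, V=3.50V), C4(6μF, Q=9μC, V=1.50V)
Op 1: CLOSE 4-3: Q_total=16.00, C_total=8.00, V=2.00; Q4=12.00, Q3=4.00; dissipated=3.000
Op 2: CLOSE 2-4: Q_total=26.00, C_total=12.00, V=2.17; Q2=13.00, Q4=13.00; dissipated=0.167
Op 3: GROUND 3: Q3=0; energy lost=4.000
Op 4: CLOSE 3-2: Q_total=13.00, C_total=8.00, V=1.62; Q3=3.25, Q2=9.75; dissipated=3.521
Op 5: CLOSE 3-4: Q_total=16.25, C_total=8.00, V=2.03; Q3=4.06, Q4=12.19; dissipated=0.220
Total dissipated: 10.908 μJ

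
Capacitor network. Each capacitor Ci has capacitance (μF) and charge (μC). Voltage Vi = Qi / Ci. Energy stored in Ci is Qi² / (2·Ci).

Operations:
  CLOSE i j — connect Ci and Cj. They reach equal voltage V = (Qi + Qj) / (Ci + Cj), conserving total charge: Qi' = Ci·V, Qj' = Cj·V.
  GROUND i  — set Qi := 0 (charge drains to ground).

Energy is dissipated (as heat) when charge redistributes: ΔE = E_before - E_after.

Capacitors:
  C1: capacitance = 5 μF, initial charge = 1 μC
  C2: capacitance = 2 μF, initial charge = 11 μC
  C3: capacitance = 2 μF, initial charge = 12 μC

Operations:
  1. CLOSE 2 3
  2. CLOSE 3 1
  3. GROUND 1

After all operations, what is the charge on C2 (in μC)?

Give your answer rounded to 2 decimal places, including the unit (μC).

Initial: C1(5μF, Q=1μC, V=0.20V), C2(2μF, Q=11μC, V=5.50V), C3(2μF, Q=12μC, V=6.00V)
Op 1: CLOSE 2-3: Q_total=23.00, C_total=4.00, V=5.75; Q2=11.50, Q3=11.50; dissipated=0.125
Op 2: CLOSE 3-1: Q_total=12.50, C_total=7.00, V=1.79; Q3=3.57, Q1=8.93; dissipated=22.002
Op 3: GROUND 1: Q1=0; energy lost=7.972
Final charges: Q1=0.00, Q2=11.50, Q3=3.57

Answer: 11.50 μC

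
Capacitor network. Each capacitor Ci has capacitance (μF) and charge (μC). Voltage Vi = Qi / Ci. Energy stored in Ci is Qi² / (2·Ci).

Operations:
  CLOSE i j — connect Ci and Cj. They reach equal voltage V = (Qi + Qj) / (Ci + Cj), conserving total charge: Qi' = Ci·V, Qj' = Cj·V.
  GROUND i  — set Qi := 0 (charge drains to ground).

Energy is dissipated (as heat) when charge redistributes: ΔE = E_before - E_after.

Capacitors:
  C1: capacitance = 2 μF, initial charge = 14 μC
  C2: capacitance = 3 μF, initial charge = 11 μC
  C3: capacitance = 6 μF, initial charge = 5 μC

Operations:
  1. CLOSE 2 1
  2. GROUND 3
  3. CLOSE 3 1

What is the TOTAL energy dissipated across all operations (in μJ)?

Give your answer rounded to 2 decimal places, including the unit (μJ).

Answer: 27.50 μJ

Derivation:
Initial: C1(2μF, Q=14μC, V=7.00V), C2(3μF, Q=11μC, V=3.67V), C3(6μF, Q=5μC, V=0.83V)
Op 1: CLOSE 2-1: Q_total=25.00, C_total=5.00, V=5.00; Q2=15.00, Q1=10.00; dissipated=6.667
Op 2: GROUND 3: Q3=0; energy lost=2.083
Op 3: CLOSE 3-1: Q_total=10.00, C_total=8.00, V=1.25; Q3=7.50, Q1=2.50; dissipated=18.750
Total dissipated: 27.500 μJ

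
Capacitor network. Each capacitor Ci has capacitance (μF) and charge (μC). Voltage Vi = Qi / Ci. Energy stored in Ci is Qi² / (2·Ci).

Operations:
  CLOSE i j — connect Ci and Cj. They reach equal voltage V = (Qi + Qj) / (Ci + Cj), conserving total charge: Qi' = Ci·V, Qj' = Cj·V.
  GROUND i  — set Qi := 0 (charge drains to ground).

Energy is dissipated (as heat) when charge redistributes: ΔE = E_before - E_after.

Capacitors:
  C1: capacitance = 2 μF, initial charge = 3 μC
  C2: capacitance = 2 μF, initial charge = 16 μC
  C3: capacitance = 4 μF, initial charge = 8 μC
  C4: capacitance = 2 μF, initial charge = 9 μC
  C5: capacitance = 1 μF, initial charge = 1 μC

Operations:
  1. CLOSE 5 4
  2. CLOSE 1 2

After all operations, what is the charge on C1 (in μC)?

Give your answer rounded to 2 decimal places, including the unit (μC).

Answer: 9.50 μC

Derivation:
Initial: C1(2μF, Q=3μC, V=1.50V), C2(2μF, Q=16μC, V=8.00V), C3(4μF, Q=8μC, V=2.00V), C4(2μF, Q=9μC, V=4.50V), C5(1μF, Q=1μC, V=1.00V)
Op 1: CLOSE 5-4: Q_total=10.00, C_total=3.00, V=3.33; Q5=3.33, Q4=6.67; dissipated=4.083
Op 2: CLOSE 1-2: Q_total=19.00, C_total=4.00, V=4.75; Q1=9.50, Q2=9.50; dissipated=21.125
Final charges: Q1=9.50, Q2=9.50, Q3=8.00, Q4=6.67, Q5=3.33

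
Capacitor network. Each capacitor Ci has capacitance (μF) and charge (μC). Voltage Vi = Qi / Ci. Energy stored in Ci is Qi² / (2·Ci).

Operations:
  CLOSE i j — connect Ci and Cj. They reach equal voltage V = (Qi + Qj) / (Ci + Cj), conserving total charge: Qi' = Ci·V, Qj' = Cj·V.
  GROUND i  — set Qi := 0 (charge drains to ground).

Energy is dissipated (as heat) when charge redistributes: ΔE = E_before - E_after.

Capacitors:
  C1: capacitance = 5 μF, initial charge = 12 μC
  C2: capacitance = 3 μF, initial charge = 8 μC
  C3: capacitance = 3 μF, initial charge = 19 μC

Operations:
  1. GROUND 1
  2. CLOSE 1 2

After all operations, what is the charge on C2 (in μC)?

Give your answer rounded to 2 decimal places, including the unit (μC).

Initial: C1(5μF, Q=12μC, V=2.40V), C2(3μF, Q=8μC, V=2.67V), C3(3μF, Q=19μC, V=6.33V)
Op 1: GROUND 1: Q1=0; energy lost=14.400
Op 2: CLOSE 1-2: Q_total=8.00, C_total=8.00, V=1.00; Q1=5.00, Q2=3.00; dissipated=6.667
Final charges: Q1=5.00, Q2=3.00, Q3=19.00

Answer: 3.00 μC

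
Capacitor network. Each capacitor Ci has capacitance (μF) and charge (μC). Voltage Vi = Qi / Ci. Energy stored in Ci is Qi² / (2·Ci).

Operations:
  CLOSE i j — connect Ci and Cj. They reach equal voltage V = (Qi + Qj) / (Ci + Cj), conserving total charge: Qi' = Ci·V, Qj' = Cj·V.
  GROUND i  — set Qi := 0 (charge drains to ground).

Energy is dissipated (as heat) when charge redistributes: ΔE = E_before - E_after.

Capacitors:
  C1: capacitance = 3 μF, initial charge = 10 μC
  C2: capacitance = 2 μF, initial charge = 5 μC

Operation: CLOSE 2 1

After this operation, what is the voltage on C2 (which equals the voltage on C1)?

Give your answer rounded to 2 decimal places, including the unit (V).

Initial: C1(3μF, Q=10μC, V=3.33V), C2(2μF, Q=5μC, V=2.50V)
Op 1: CLOSE 2-1: Q_total=15.00, C_total=5.00, V=3.00; Q2=6.00, Q1=9.00; dissipated=0.417

Answer: 3.00 V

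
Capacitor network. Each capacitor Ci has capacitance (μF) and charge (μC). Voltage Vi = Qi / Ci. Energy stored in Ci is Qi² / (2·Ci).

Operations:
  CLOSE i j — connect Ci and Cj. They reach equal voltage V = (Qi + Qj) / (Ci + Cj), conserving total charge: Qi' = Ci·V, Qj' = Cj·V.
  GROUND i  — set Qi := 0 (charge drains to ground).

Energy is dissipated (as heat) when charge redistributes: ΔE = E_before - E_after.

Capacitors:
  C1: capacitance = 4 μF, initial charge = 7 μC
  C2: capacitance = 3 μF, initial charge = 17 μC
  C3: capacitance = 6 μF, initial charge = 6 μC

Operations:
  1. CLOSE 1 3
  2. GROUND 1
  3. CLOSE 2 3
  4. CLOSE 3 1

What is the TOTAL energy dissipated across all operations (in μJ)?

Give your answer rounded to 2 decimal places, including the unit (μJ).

Answer: 32.23 μJ

Derivation:
Initial: C1(4μF, Q=7μC, V=1.75V), C2(3μF, Q=17μC, V=5.67V), C3(6μF, Q=6μC, V=1.00V)
Op 1: CLOSE 1-3: Q_total=13.00, C_total=10.00, V=1.30; Q1=5.20, Q3=7.80; dissipated=0.675
Op 2: GROUND 1: Q1=0; energy lost=3.380
Op 3: CLOSE 2-3: Q_total=24.80, C_total=9.00, V=2.76; Q2=8.27, Q3=16.53; dissipated=19.068
Op 4: CLOSE 3-1: Q_total=16.53, C_total=10.00, V=1.65; Q3=9.92, Q1=6.61; dissipated=9.112
Total dissipated: 32.234 μJ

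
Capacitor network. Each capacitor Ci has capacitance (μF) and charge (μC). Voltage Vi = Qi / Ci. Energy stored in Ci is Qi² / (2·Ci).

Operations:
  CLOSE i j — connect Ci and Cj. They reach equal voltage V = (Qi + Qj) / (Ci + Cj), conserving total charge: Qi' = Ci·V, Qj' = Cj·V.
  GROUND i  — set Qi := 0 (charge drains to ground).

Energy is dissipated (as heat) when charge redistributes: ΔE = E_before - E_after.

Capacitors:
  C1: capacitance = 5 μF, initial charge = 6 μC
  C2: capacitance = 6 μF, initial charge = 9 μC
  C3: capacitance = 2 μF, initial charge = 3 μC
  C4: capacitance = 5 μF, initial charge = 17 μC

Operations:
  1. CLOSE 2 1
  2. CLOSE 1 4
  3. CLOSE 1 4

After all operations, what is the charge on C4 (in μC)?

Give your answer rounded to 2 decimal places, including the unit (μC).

Answer: 11.91 μC

Derivation:
Initial: C1(5μF, Q=6μC, V=1.20V), C2(6μF, Q=9μC, V=1.50V), C3(2μF, Q=3μC, V=1.50V), C4(5μF, Q=17μC, V=3.40V)
Op 1: CLOSE 2-1: Q_total=15.00, C_total=11.00, V=1.36; Q2=8.18, Q1=6.82; dissipated=0.123
Op 2: CLOSE 1-4: Q_total=23.82, C_total=10.00, V=2.38; Q1=11.91, Q4=11.91; dissipated=5.183
Op 3: CLOSE 1-4: Q_total=23.82, C_total=10.00, V=2.38; Q1=11.91, Q4=11.91; dissipated=0.000
Final charges: Q1=11.91, Q2=8.18, Q3=3.00, Q4=11.91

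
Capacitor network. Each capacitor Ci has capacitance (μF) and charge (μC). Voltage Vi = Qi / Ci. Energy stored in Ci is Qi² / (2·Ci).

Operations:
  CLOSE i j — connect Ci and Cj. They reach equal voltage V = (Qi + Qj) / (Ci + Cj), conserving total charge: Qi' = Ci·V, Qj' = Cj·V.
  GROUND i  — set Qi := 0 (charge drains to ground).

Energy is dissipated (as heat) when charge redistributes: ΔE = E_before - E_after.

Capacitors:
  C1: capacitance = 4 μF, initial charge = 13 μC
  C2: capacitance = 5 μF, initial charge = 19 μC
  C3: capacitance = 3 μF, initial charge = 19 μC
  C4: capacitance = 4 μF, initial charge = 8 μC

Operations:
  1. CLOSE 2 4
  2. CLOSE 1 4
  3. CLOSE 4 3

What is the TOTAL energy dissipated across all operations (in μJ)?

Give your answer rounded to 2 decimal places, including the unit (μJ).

Initial: C1(4μF, Q=13μC, V=3.25V), C2(5μF, Q=19μC, V=3.80V), C3(3μF, Q=19μC, V=6.33V), C4(4μF, Q=8μC, V=2.00V)
Op 1: CLOSE 2-4: Q_total=27.00, C_total=9.00, V=3.00; Q2=15.00, Q4=12.00; dissipated=3.600
Op 2: CLOSE 1-4: Q_total=25.00, C_total=8.00, V=3.12; Q1=12.50, Q4=12.50; dissipated=0.062
Op 3: CLOSE 4-3: Q_total=31.50, C_total=7.00, V=4.50; Q4=18.00, Q3=13.50; dissipated=8.823
Total dissipated: 12.485 μJ

Answer: 12.49 μJ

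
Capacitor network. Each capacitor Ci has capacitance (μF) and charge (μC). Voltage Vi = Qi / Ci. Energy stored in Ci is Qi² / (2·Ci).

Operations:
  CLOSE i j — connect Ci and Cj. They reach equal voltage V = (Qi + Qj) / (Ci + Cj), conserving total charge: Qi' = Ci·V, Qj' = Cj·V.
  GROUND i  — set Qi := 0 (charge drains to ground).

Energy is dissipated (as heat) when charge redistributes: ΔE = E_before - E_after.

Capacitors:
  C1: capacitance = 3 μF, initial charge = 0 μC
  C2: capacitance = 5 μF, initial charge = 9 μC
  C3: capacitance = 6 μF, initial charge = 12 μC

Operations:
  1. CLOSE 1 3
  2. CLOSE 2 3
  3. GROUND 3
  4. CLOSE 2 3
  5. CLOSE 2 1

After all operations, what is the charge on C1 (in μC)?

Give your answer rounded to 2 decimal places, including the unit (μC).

Initial: C1(3μF, Q=0μC, V=0.00V), C2(5μF, Q=9μC, V=1.80V), C3(6μF, Q=12μC, V=2.00V)
Op 1: CLOSE 1-3: Q_total=12.00, C_total=9.00, V=1.33; Q1=4.00, Q3=8.00; dissipated=4.000
Op 2: CLOSE 2-3: Q_total=17.00, C_total=11.00, V=1.55; Q2=7.73, Q3=9.27; dissipated=0.297
Op 3: GROUND 3: Q3=0; energy lost=7.165
Op 4: CLOSE 2-3: Q_total=7.73, C_total=11.00, V=0.70; Q2=3.51, Q3=4.21; dissipated=3.257
Op 5: CLOSE 2-1: Q_total=7.51, C_total=8.00, V=0.94; Q2=4.70, Q1=2.82; dissipated=0.373
Final charges: Q1=2.82, Q2=4.70, Q3=4.21

Answer: 2.82 μC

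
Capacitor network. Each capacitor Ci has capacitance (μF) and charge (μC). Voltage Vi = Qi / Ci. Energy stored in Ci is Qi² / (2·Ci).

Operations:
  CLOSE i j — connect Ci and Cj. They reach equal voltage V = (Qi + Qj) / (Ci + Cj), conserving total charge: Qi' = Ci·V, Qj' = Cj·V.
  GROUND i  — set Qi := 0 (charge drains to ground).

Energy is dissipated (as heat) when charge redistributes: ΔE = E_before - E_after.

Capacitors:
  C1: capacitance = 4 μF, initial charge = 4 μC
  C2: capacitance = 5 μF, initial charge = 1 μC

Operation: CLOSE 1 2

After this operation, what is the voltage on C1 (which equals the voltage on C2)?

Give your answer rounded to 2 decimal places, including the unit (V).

Answer: 0.56 V

Derivation:
Initial: C1(4μF, Q=4μC, V=1.00V), C2(5μF, Q=1μC, V=0.20V)
Op 1: CLOSE 1-2: Q_total=5.00, C_total=9.00, V=0.56; Q1=2.22, Q2=2.78; dissipated=0.711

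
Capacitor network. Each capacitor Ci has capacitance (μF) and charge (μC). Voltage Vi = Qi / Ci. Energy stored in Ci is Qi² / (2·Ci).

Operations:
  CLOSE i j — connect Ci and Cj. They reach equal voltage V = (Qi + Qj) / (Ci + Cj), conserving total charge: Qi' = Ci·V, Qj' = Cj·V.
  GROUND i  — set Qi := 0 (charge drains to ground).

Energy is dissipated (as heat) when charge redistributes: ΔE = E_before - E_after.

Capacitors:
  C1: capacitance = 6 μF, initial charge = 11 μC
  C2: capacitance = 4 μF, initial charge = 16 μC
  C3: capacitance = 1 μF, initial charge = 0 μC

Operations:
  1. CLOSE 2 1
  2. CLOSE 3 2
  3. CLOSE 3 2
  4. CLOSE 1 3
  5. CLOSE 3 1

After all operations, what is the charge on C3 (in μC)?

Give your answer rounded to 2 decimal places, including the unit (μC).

Answer: 2.62 μC

Derivation:
Initial: C1(6μF, Q=11μC, V=1.83V), C2(4μF, Q=16μC, V=4.00V), C3(1μF, Q=0μC, V=0.00V)
Op 1: CLOSE 2-1: Q_total=27.00, C_total=10.00, V=2.70; Q2=10.80, Q1=16.20; dissipated=5.633
Op 2: CLOSE 3-2: Q_total=10.80, C_total=5.00, V=2.16; Q3=2.16, Q2=8.64; dissipated=2.916
Op 3: CLOSE 3-2: Q_total=10.80, C_total=5.00, V=2.16; Q3=2.16, Q2=8.64; dissipated=0.000
Op 4: CLOSE 1-3: Q_total=18.36, C_total=7.00, V=2.62; Q1=15.74, Q3=2.62; dissipated=0.125
Op 5: CLOSE 3-1: Q_total=18.36, C_total=7.00, V=2.62; Q3=2.62, Q1=15.74; dissipated=0.000
Final charges: Q1=15.74, Q2=8.64, Q3=2.62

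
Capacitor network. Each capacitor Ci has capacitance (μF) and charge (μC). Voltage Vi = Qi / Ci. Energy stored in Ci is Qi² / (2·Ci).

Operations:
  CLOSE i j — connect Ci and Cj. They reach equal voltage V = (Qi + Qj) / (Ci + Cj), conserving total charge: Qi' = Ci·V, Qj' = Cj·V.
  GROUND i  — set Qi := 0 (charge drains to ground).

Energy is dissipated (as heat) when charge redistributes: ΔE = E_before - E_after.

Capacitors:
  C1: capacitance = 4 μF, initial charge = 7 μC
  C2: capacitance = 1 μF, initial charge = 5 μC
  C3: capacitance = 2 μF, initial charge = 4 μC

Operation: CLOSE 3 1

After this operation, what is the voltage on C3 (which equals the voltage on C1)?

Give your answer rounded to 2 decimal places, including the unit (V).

Initial: C1(4μF, Q=7μC, V=1.75V), C2(1μF, Q=5μC, V=5.00V), C3(2μF, Q=4μC, V=2.00V)
Op 1: CLOSE 3-1: Q_total=11.00, C_total=6.00, V=1.83; Q3=3.67, Q1=7.33; dissipated=0.042

Answer: 1.83 V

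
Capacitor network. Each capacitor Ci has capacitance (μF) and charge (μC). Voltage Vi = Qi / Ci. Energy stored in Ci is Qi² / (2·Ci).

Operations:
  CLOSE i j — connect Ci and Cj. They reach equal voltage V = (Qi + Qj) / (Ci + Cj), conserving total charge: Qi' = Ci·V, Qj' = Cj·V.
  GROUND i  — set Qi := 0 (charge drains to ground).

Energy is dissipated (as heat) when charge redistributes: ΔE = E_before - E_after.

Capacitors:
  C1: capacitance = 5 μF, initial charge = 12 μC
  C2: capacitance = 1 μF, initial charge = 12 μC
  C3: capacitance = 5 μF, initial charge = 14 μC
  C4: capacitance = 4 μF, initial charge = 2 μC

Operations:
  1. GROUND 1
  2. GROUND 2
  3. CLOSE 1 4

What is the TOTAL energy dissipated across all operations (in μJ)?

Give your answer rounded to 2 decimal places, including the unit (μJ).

Initial: C1(5μF, Q=12μC, V=2.40V), C2(1μF, Q=12μC, V=12.00V), C3(5μF, Q=14μC, V=2.80V), C4(4μF, Q=2μC, V=0.50V)
Op 1: GROUND 1: Q1=0; energy lost=14.400
Op 2: GROUND 2: Q2=0; energy lost=72.000
Op 3: CLOSE 1-4: Q_total=2.00, C_total=9.00, V=0.22; Q1=1.11, Q4=0.89; dissipated=0.278
Total dissipated: 86.678 μJ

Answer: 86.68 μJ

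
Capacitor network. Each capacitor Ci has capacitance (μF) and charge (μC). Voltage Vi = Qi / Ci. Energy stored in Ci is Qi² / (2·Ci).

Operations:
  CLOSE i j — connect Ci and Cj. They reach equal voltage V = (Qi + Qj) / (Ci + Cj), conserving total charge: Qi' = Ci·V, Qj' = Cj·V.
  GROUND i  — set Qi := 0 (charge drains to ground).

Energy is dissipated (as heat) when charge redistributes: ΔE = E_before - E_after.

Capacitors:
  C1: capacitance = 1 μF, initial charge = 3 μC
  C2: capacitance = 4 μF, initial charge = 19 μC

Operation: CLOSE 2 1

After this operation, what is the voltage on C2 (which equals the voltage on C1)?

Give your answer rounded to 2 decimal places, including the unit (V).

Initial: C1(1μF, Q=3μC, V=3.00V), C2(4μF, Q=19μC, V=4.75V)
Op 1: CLOSE 2-1: Q_total=22.00, C_total=5.00, V=4.40; Q2=17.60, Q1=4.40; dissipated=1.225

Answer: 4.40 V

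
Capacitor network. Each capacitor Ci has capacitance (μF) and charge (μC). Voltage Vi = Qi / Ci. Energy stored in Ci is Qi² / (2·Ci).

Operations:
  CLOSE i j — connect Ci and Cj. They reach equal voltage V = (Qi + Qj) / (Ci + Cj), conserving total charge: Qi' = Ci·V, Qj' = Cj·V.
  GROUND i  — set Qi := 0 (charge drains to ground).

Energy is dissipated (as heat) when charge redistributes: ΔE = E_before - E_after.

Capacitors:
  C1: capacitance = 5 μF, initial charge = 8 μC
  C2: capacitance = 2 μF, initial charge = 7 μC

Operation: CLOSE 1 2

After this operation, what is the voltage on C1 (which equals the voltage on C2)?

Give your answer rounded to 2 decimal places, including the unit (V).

Answer: 2.14 V

Derivation:
Initial: C1(5μF, Q=8μC, V=1.60V), C2(2μF, Q=7μC, V=3.50V)
Op 1: CLOSE 1-2: Q_total=15.00, C_total=7.00, V=2.14; Q1=10.71, Q2=4.29; dissipated=2.579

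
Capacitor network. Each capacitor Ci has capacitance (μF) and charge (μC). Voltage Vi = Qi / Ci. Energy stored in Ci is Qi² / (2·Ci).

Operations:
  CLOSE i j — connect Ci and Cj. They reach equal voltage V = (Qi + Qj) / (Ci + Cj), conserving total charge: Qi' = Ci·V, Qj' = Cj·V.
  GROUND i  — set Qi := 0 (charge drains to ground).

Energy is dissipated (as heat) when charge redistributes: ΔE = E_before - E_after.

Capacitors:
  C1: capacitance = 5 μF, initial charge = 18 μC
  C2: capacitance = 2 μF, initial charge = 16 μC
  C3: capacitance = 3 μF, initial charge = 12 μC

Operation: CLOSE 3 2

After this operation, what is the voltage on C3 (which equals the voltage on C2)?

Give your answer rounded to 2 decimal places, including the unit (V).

Initial: C1(5μF, Q=18μC, V=3.60V), C2(2μF, Q=16μC, V=8.00V), C3(3μF, Q=12μC, V=4.00V)
Op 1: CLOSE 3-2: Q_total=28.00, C_total=5.00, V=5.60; Q3=16.80, Q2=11.20; dissipated=9.600

Answer: 5.60 V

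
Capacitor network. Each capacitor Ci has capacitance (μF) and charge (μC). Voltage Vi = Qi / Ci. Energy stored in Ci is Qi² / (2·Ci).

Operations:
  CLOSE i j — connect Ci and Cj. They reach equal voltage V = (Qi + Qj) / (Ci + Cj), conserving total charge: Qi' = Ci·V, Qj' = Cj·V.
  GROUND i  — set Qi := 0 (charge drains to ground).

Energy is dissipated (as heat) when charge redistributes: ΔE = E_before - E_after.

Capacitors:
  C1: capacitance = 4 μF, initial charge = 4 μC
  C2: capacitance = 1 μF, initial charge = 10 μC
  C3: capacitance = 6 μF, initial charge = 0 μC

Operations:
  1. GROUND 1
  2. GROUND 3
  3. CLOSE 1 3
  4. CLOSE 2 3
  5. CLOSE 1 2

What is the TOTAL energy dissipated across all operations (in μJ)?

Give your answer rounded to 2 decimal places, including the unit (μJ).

Initial: C1(4μF, Q=4μC, V=1.00V), C2(1μF, Q=10μC, V=10.00V), C3(6μF, Q=0μC, V=0.00V)
Op 1: GROUND 1: Q1=0; energy lost=2.000
Op 2: GROUND 3: Q3=0; energy lost=0.000
Op 3: CLOSE 1-3: Q_total=0.00, C_total=10.00, V=0.00; Q1=0.00, Q3=0.00; dissipated=0.000
Op 4: CLOSE 2-3: Q_total=10.00, C_total=7.00, V=1.43; Q2=1.43, Q3=8.57; dissipated=42.857
Op 5: CLOSE 1-2: Q_total=1.43, C_total=5.00, V=0.29; Q1=1.14, Q2=0.29; dissipated=0.816
Total dissipated: 45.673 μJ

Answer: 45.67 μJ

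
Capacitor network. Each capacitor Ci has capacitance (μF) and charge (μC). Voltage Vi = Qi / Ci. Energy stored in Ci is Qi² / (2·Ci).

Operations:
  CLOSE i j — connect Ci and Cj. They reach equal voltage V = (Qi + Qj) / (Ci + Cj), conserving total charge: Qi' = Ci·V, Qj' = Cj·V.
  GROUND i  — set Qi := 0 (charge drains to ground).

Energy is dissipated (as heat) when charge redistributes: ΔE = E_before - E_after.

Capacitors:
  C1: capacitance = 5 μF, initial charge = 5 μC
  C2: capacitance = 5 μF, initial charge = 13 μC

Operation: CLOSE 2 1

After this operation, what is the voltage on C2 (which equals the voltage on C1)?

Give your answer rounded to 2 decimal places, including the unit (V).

Initial: C1(5μF, Q=5μC, V=1.00V), C2(5μF, Q=13μC, V=2.60V)
Op 1: CLOSE 2-1: Q_total=18.00, C_total=10.00, V=1.80; Q2=9.00, Q1=9.00; dissipated=3.200

Answer: 1.80 V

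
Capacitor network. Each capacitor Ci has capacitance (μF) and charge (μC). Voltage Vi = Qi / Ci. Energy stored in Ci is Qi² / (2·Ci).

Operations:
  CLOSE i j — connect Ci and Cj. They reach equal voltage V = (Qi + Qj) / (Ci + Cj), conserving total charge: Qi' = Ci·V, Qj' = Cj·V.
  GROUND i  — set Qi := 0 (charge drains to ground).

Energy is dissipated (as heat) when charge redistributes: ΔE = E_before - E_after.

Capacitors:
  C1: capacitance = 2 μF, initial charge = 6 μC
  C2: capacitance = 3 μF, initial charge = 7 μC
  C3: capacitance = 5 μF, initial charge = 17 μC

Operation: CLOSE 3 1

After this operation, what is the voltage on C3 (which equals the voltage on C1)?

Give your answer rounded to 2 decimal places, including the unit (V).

Answer: 3.29 V

Derivation:
Initial: C1(2μF, Q=6μC, V=3.00V), C2(3μF, Q=7μC, V=2.33V), C3(5μF, Q=17μC, V=3.40V)
Op 1: CLOSE 3-1: Q_total=23.00, C_total=7.00, V=3.29; Q3=16.43, Q1=6.57; dissipated=0.114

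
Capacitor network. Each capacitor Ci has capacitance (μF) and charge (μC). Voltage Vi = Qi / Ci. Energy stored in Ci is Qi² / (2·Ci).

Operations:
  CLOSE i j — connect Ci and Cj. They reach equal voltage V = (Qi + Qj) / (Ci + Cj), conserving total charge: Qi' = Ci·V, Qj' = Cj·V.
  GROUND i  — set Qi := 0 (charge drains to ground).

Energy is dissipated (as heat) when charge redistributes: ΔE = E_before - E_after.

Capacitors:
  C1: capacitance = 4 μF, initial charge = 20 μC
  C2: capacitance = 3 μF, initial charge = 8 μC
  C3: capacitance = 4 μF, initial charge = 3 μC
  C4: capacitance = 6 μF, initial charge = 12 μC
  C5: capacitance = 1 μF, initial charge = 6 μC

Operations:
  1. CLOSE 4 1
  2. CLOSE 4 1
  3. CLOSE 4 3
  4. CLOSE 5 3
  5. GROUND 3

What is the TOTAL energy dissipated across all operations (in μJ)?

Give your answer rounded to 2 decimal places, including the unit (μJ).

Answer: 41.43 μJ

Derivation:
Initial: C1(4μF, Q=20μC, V=5.00V), C2(3μF, Q=8μC, V=2.67V), C3(4μF, Q=3μC, V=0.75V), C4(6μF, Q=12μC, V=2.00V), C5(1μF, Q=6μC, V=6.00V)
Op 1: CLOSE 4-1: Q_total=32.00, C_total=10.00, V=3.20; Q4=19.20, Q1=12.80; dissipated=10.800
Op 2: CLOSE 4-1: Q_total=32.00, C_total=10.00, V=3.20; Q4=19.20, Q1=12.80; dissipated=0.000
Op 3: CLOSE 4-3: Q_total=22.20, C_total=10.00, V=2.22; Q4=13.32, Q3=8.88; dissipated=7.203
Op 4: CLOSE 5-3: Q_total=14.88, C_total=5.00, V=2.98; Q5=2.98, Q3=11.90; dissipated=5.715
Op 5: GROUND 3: Q3=0; energy lost=17.713
Total dissipated: 41.432 μJ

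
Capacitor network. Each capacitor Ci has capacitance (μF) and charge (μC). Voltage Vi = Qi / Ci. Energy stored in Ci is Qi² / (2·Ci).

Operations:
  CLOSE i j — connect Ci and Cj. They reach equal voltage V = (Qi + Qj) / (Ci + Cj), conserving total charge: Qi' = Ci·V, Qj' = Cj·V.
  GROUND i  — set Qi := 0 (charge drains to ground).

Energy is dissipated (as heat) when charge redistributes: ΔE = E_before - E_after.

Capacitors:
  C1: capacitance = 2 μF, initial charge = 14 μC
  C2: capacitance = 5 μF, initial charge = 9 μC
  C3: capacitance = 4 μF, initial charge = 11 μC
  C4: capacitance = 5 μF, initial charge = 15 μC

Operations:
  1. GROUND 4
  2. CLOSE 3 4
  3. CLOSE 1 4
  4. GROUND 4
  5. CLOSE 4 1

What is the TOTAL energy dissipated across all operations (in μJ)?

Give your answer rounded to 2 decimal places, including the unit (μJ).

Answer: 81.28 μJ

Derivation:
Initial: C1(2μF, Q=14μC, V=7.00V), C2(5μF, Q=9μC, V=1.80V), C3(4μF, Q=11μC, V=2.75V), C4(5μF, Q=15μC, V=3.00V)
Op 1: GROUND 4: Q4=0; energy lost=22.500
Op 2: CLOSE 3-4: Q_total=11.00, C_total=9.00, V=1.22; Q3=4.89, Q4=6.11; dissipated=8.403
Op 3: CLOSE 1-4: Q_total=20.11, C_total=7.00, V=2.87; Q1=5.75, Q4=14.37; dissipated=23.845
Op 4: GROUND 4: Q4=0; energy lost=20.636
Op 5: CLOSE 4-1: Q_total=5.75, C_total=7.00, V=0.82; Q4=4.10, Q1=1.64; dissipated=5.896
Total dissipated: 81.279 μJ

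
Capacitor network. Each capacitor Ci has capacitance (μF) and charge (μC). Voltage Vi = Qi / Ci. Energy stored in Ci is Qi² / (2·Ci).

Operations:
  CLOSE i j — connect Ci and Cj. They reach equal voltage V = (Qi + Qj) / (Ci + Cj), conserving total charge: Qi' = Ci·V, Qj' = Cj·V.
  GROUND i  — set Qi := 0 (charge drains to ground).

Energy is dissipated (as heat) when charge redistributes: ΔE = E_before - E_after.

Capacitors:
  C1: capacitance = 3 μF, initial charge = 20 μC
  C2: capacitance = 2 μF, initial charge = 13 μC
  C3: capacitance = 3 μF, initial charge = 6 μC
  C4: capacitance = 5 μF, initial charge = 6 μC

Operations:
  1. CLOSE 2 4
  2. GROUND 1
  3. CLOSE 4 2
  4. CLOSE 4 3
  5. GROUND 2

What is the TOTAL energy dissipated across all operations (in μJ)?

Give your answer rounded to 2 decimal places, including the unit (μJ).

Initial: C1(3μF, Q=20μC, V=6.67V), C2(2μF, Q=13μC, V=6.50V), C3(3μF, Q=6μC, V=2.00V), C4(5μF, Q=6μC, V=1.20V)
Op 1: CLOSE 2-4: Q_total=19.00, C_total=7.00, V=2.71; Q2=5.43, Q4=13.57; dissipated=20.064
Op 2: GROUND 1: Q1=0; energy lost=66.667
Op 3: CLOSE 4-2: Q_total=19.00, C_total=7.00, V=2.71; Q4=13.57, Q2=5.43; dissipated=0.000
Op 4: CLOSE 4-3: Q_total=19.57, C_total=8.00, V=2.45; Q4=12.23, Q3=7.34; dissipated=0.478
Op 5: GROUND 2: Q2=0; energy lost=7.367
Total dissipated: 94.577 μJ

Answer: 94.58 μJ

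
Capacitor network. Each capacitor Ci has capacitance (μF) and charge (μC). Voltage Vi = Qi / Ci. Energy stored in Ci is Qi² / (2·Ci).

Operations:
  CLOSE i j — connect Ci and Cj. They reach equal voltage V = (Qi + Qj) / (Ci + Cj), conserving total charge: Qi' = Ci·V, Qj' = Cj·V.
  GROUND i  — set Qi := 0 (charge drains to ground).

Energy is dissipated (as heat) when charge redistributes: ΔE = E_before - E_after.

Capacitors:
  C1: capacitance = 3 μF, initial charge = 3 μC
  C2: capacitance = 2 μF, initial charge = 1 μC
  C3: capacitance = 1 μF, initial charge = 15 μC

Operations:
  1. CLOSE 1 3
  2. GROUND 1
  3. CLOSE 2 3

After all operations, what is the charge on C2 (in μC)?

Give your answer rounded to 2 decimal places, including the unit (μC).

Answer: 3.67 μC

Derivation:
Initial: C1(3μF, Q=3μC, V=1.00V), C2(2μF, Q=1μC, V=0.50V), C3(1μF, Q=15μC, V=15.00V)
Op 1: CLOSE 1-3: Q_total=18.00, C_total=4.00, V=4.50; Q1=13.50, Q3=4.50; dissipated=73.500
Op 2: GROUND 1: Q1=0; energy lost=30.375
Op 3: CLOSE 2-3: Q_total=5.50, C_total=3.00, V=1.83; Q2=3.67, Q3=1.83; dissipated=5.333
Final charges: Q1=0.00, Q2=3.67, Q3=1.83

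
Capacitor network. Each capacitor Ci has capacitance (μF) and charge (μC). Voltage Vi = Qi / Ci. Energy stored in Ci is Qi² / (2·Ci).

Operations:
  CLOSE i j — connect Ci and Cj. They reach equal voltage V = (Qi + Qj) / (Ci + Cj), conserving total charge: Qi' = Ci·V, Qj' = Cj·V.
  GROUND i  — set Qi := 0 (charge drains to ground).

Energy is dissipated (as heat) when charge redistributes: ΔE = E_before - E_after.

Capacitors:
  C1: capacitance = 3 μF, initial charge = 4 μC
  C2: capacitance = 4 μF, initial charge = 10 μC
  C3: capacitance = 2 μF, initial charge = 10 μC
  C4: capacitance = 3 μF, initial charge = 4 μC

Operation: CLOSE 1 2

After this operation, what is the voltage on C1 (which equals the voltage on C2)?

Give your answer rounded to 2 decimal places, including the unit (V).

Initial: C1(3μF, Q=4μC, V=1.33V), C2(4μF, Q=10μC, V=2.50V), C3(2μF, Q=10μC, V=5.00V), C4(3μF, Q=4μC, V=1.33V)
Op 1: CLOSE 1-2: Q_total=14.00, C_total=7.00, V=2.00; Q1=6.00, Q2=8.00; dissipated=1.167

Answer: 2.00 V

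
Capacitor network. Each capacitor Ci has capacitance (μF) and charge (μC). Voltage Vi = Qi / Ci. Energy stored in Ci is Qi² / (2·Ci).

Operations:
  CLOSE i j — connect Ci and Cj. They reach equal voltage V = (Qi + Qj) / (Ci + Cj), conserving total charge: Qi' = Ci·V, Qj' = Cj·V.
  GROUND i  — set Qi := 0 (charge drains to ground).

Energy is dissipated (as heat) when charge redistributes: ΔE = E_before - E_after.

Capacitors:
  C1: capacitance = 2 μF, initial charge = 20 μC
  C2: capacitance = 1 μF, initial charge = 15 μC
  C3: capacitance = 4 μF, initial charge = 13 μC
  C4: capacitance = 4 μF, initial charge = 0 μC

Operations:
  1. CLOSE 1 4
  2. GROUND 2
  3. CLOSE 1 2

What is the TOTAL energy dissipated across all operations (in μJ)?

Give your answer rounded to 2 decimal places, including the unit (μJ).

Answer: 182.87 μJ

Derivation:
Initial: C1(2μF, Q=20μC, V=10.00V), C2(1μF, Q=15μC, V=15.00V), C3(4μF, Q=13μC, V=3.25V), C4(4μF, Q=0μC, V=0.00V)
Op 1: CLOSE 1-4: Q_total=20.00, C_total=6.00, V=3.33; Q1=6.67, Q4=13.33; dissipated=66.667
Op 2: GROUND 2: Q2=0; energy lost=112.500
Op 3: CLOSE 1-2: Q_total=6.67, C_total=3.00, V=2.22; Q1=4.44, Q2=2.22; dissipated=3.704
Total dissipated: 182.870 μJ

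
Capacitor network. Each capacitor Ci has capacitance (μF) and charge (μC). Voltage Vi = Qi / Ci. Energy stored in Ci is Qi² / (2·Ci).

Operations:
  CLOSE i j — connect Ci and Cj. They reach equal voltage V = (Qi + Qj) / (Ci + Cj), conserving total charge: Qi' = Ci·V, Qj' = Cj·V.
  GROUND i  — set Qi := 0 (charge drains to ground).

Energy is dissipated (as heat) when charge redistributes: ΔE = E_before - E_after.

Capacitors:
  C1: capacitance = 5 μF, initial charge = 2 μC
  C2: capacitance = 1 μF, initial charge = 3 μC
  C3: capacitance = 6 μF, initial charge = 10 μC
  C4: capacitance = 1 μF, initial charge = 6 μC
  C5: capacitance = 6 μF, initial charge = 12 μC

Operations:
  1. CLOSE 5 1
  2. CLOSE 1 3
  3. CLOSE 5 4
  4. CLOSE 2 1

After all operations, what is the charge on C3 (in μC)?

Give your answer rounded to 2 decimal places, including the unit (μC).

Answer: 8.93 μC

Derivation:
Initial: C1(5μF, Q=2μC, V=0.40V), C2(1μF, Q=3μC, V=3.00V), C3(6μF, Q=10μC, V=1.67V), C4(1μF, Q=6μC, V=6.00V), C5(6μF, Q=12μC, V=2.00V)
Op 1: CLOSE 5-1: Q_total=14.00, C_total=11.00, V=1.27; Q5=7.64, Q1=6.36; dissipated=3.491
Op 2: CLOSE 1-3: Q_total=16.36, C_total=11.00, V=1.49; Q1=7.44, Q3=8.93; dissipated=0.212
Op 3: CLOSE 5-4: Q_total=13.64, C_total=7.00, V=1.95; Q5=11.69, Q4=1.95; dissipated=9.577
Op 4: CLOSE 2-1: Q_total=10.44, C_total=6.00, V=1.74; Q2=1.74, Q1=8.70; dissipated=0.953
Final charges: Q1=8.70, Q2=1.74, Q3=8.93, Q4=1.95, Q5=11.69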